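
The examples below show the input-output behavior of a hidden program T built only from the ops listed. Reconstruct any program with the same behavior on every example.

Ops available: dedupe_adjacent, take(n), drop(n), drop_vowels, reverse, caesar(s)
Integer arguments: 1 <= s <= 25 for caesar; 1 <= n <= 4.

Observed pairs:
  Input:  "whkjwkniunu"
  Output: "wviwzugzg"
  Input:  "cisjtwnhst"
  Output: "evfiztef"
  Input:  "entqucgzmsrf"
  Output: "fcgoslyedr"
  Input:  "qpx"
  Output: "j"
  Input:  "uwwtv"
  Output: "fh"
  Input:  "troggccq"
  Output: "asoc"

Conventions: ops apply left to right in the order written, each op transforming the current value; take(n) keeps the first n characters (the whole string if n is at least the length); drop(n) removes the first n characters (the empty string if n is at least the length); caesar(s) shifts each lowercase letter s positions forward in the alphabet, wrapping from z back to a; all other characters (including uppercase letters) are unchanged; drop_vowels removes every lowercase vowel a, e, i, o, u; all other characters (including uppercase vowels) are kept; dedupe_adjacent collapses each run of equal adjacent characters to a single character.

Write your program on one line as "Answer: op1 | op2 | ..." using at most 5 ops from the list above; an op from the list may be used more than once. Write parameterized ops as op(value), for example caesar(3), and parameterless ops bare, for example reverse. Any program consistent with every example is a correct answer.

dedupe_adjacent | drop(2) | caesar(19) | caesar(19)

Check, running the answer program on each example:
  "whkjwkniunu" -> "whkjwkniunu" -> "kjwkniunu" -> "dcpdgbngn" -> "wviwzugzg"
  "cisjtwnhst" -> "cisjtwnhst" -> "sjtwnhst" -> "lcmpgalm" -> "evfiztef"
  "entqucgzmsrf" -> "entqucgzmsrf" -> "tqucgzmsrf" -> "mjnvzsflky" -> "fcgoslyedr"
  "qpx" -> "qpx" -> "x" -> "q" -> "j"
  "uwwtv" -> "uwtv" -> "tv" -> "mo" -> "fh"
  "troggccq" -> "trogcq" -> "ogcq" -> "hzvj" -> "asoc"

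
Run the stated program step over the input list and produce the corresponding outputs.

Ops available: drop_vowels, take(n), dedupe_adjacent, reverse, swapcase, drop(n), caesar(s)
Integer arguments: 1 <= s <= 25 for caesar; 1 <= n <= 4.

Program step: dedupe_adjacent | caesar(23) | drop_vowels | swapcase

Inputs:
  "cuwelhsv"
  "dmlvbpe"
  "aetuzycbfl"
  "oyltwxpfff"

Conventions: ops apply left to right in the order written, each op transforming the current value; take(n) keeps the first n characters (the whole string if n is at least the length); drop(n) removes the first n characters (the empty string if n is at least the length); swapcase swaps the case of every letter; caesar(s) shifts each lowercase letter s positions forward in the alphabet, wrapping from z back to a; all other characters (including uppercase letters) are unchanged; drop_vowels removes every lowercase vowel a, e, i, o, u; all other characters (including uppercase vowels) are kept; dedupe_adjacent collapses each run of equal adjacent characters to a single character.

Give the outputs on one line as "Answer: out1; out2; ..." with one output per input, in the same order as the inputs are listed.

"ZRTBPS"; "JSYMB"; "XBQRWVZYC"; "LVQTMC"

Execution, op by op:
  "cuwelhsv" -> "cuwelhsv" -> "zrtbieps" -> "zrtbps" -> "ZRTBPS"
  "dmlvbpe" -> "dmlvbpe" -> "ajisymb" -> "jsymb" -> "JSYMB"
  "aetuzycbfl" -> "aetuzycbfl" -> "xbqrwvzyci" -> "xbqrwvzyc" -> "XBQRWVZYC"
  "oyltwxpfff" -> "oyltwxpf" -> "lviqtumc" -> "lvqtmc" -> "LVQTMC"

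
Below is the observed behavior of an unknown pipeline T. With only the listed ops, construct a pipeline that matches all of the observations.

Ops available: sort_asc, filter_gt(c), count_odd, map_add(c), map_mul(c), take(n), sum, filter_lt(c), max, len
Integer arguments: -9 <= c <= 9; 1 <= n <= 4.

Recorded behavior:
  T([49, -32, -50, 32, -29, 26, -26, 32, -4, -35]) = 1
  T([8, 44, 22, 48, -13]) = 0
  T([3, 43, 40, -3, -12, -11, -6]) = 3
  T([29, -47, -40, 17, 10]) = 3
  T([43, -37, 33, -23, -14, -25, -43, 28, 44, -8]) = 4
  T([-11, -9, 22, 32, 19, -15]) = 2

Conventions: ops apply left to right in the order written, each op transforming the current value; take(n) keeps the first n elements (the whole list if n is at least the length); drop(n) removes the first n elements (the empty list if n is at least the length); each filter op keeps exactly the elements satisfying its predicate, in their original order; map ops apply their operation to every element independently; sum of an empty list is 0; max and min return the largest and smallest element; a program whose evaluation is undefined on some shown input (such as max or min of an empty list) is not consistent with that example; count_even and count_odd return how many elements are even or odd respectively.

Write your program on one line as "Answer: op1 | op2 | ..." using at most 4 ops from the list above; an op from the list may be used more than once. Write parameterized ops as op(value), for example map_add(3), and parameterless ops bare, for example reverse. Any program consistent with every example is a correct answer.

map_mul(-9) | take(4) | count_odd

Check, running the answer program on each example:
  [49, -32, -50, 32, -29, 26, -26, 32, -4, -35] -> [-441, 288, 450, -288, 261, -234, 234, -288, 36, 315] -> [-441, 288, 450, -288] -> 1
  [8, 44, 22, 48, -13] -> [-72, -396, -198, -432, 117] -> [-72, -396, -198, -432] -> 0
  [3, 43, 40, -3, -12, -11, -6] -> [-27, -387, -360, 27, 108, 99, 54] -> [-27, -387, -360, 27] -> 3
  [29, -47, -40, 17, 10] -> [-261, 423, 360, -153, -90] -> [-261, 423, 360, -153] -> 3
  [43, -37, 33, -23, -14, -25, -43, 28, 44, -8] -> [-387, 333, -297, 207, 126, 225, 387, -252, -396, 72] -> [-387, 333, -297, 207] -> 4
  [-11, -9, 22, 32, 19, -15] -> [99, 81, -198, -288, -171, 135] -> [99, 81, -198, -288] -> 2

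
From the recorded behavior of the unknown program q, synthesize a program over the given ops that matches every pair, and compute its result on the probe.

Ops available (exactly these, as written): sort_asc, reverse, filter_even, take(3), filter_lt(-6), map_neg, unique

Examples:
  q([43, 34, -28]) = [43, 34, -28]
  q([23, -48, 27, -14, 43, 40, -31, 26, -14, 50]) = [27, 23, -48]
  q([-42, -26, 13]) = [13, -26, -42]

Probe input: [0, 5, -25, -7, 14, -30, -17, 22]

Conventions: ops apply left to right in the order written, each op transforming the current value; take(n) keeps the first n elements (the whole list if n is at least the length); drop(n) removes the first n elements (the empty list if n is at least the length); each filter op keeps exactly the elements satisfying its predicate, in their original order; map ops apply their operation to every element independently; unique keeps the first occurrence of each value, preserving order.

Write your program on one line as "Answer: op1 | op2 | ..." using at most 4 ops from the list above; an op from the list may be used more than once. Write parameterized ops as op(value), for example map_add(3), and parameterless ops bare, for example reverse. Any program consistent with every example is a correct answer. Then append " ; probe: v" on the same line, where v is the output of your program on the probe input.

take(3) | sort_asc | reverse ; probe: [5, 0, -25]

Check, running the answer program on each example:
  [43, 34, -28] -> [43, 34, -28] -> [-28, 34, 43] -> [43, 34, -28]
  [23, -48, 27, -14, 43, 40, -31, 26, -14, 50] -> [23, -48, 27] -> [-48, 23, 27] -> [27, 23, -48]
  [-42, -26, 13] -> [-42, -26, 13] -> [-42, -26, 13] -> [13, -26, -42]
  probe: [0, 5, -25, -7, 14, -30, -17, 22] -> [0, 5, -25] -> [-25, 0, 5] -> [5, 0, -25]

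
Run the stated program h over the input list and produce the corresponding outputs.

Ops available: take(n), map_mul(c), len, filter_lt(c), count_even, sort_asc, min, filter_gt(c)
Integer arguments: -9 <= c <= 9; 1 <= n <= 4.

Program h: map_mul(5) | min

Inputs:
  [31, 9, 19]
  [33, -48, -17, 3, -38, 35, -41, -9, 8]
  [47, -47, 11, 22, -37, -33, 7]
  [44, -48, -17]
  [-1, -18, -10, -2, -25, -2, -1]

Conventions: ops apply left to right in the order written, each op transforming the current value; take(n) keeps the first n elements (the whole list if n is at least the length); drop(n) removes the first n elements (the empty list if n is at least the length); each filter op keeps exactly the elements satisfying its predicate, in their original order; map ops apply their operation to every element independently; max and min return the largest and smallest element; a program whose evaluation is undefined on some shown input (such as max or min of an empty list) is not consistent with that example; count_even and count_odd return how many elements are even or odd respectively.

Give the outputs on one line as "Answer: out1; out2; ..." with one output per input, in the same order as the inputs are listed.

45; -240; -235; -240; -125

Execution, op by op:
  [31, 9, 19] -> [155, 45, 95] -> 45
  [33, -48, -17, 3, -38, 35, -41, -9, 8] -> [165, -240, -85, 15, -190, 175, -205, -45, 40] -> -240
  [47, -47, 11, 22, -37, -33, 7] -> [235, -235, 55, 110, -185, -165, 35] -> -235
  [44, -48, -17] -> [220, -240, -85] -> -240
  [-1, -18, -10, -2, -25, -2, -1] -> [-5, -90, -50, -10, -125, -10, -5] -> -125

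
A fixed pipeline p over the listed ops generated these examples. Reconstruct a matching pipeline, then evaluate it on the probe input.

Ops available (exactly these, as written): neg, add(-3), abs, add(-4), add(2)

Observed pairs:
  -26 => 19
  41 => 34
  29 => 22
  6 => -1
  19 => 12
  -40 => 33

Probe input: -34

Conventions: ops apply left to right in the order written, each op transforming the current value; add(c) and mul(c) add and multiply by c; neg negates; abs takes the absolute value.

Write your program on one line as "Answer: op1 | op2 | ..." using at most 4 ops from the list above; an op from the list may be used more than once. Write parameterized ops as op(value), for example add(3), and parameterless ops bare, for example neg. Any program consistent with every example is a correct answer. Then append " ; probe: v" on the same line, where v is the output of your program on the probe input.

abs | add(-3) | add(-4) ; probe: 27

Check, running the answer program on each example:
  -26 -> 26 -> 23 -> 19
  41 -> 41 -> 38 -> 34
  29 -> 29 -> 26 -> 22
  6 -> 6 -> 3 -> -1
  19 -> 19 -> 16 -> 12
  -40 -> 40 -> 37 -> 33
  probe: -34 -> 34 -> 31 -> 27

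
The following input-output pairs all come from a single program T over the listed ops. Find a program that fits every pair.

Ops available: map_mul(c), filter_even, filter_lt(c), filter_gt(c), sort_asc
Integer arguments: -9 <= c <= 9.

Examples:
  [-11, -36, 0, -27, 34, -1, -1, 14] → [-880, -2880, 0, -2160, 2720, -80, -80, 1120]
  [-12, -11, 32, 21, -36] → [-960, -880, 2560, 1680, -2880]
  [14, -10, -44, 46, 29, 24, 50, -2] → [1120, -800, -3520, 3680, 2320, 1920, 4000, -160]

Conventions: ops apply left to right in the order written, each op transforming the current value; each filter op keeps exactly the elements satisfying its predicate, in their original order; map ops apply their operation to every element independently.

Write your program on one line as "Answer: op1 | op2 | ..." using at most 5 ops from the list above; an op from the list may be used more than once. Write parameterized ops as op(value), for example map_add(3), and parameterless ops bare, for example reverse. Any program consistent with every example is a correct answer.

map_mul(-8) | map_mul(-5) | map_mul(-2) | map_mul(-1)

Check, running the answer program on each example:
  [-11, -36, 0, -27, 34, -1, -1, 14] -> [88, 288, 0, 216, -272, 8, 8, -112] -> [-440, -1440, 0, -1080, 1360, -40, -40, 560] -> [880, 2880, 0, 2160, -2720, 80, 80, -1120] -> [-880, -2880, 0, -2160, 2720, -80, -80, 1120]
  [-12, -11, 32, 21, -36] -> [96, 88, -256, -168, 288] -> [-480, -440, 1280, 840, -1440] -> [960, 880, -2560, -1680, 2880] -> [-960, -880, 2560, 1680, -2880]
  [14, -10, -44, 46, 29, 24, 50, -2] -> [-112, 80, 352, -368, -232, -192, -400, 16] -> [560, -400, -1760, 1840, 1160, 960, 2000, -80] -> [-1120, 800, 3520, -3680, -2320, -1920, -4000, 160] -> [1120, -800, -3520, 3680, 2320, 1920, 4000, -160]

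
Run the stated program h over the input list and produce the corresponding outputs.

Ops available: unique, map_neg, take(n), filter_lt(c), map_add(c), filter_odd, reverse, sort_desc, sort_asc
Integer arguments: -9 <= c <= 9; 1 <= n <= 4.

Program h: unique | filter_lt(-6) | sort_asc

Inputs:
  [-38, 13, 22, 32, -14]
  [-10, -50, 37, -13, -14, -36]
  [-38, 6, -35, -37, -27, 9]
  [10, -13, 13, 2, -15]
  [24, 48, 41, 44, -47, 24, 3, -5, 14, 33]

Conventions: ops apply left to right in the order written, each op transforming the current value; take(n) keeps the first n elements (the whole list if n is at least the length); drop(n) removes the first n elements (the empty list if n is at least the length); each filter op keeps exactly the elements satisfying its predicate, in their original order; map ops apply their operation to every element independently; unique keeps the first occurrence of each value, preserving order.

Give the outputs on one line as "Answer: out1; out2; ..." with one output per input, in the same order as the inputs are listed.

[-38, -14]; [-50, -36, -14, -13, -10]; [-38, -37, -35, -27]; [-15, -13]; [-47]

Execution, op by op:
  [-38, 13, 22, 32, -14] -> [-38, 13, 22, 32, -14] -> [-38, -14] -> [-38, -14]
  [-10, -50, 37, -13, -14, -36] -> [-10, -50, 37, -13, -14, -36] -> [-10, -50, -13, -14, -36] -> [-50, -36, -14, -13, -10]
  [-38, 6, -35, -37, -27, 9] -> [-38, 6, -35, -37, -27, 9] -> [-38, -35, -37, -27] -> [-38, -37, -35, -27]
  [10, -13, 13, 2, -15] -> [10, -13, 13, 2, -15] -> [-13, -15] -> [-15, -13]
  [24, 48, 41, 44, -47, 24, 3, -5, 14, 33] -> [24, 48, 41, 44, -47, 3, -5, 14, 33] -> [-47] -> [-47]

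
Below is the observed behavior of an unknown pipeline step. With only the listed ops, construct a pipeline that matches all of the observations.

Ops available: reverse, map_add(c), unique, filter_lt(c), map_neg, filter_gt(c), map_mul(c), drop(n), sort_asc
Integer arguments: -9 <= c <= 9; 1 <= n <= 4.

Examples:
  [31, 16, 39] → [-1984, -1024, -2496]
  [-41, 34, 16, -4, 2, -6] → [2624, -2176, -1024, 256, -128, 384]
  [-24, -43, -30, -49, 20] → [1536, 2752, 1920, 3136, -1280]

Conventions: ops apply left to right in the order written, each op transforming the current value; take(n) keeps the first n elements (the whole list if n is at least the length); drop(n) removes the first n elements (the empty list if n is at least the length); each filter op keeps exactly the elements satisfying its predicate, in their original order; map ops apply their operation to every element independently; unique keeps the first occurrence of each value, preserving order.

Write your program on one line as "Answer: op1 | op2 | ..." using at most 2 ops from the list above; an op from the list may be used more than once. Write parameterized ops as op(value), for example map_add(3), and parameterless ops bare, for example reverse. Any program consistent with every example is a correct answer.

map_mul(8) | map_mul(-8)

Check, running the answer program on each example:
  [31, 16, 39] -> [248, 128, 312] -> [-1984, -1024, -2496]
  [-41, 34, 16, -4, 2, -6] -> [-328, 272, 128, -32, 16, -48] -> [2624, -2176, -1024, 256, -128, 384]
  [-24, -43, -30, -49, 20] -> [-192, -344, -240, -392, 160] -> [1536, 2752, 1920, 3136, -1280]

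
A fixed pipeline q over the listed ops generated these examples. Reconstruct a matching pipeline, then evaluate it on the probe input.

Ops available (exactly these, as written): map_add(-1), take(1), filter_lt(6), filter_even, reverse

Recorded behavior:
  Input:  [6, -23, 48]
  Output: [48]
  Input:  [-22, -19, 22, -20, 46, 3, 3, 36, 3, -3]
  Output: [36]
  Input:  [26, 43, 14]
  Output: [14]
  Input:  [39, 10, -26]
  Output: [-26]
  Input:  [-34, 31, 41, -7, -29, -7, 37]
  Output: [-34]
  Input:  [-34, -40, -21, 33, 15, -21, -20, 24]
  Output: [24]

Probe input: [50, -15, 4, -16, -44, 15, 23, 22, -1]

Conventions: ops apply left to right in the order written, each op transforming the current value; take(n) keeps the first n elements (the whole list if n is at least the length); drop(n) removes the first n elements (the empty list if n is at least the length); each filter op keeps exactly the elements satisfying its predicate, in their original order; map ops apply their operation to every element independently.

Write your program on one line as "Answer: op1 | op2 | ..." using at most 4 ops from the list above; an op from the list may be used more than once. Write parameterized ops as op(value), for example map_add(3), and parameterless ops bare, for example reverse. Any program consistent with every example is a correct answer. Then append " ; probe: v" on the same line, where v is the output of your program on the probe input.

reverse | filter_even | take(1) ; probe: [22]

Check, running the answer program on each example:
  [6, -23, 48] -> [48, -23, 6] -> [48, 6] -> [48]
  [-22, -19, 22, -20, 46, 3, 3, 36, 3, -3] -> [-3, 3, 36, 3, 3, 46, -20, 22, -19, -22] -> [36, 46, -20, 22, -22] -> [36]
  [26, 43, 14] -> [14, 43, 26] -> [14, 26] -> [14]
  [39, 10, -26] -> [-26, 10, 39] -> [-26, 10] -> [-26]
  [-34, 31, 41, -7, -29, -7, 37] -> [37, -7, -29, -7, 41, 31, -34] -> [-34] -> [-34]
  [-34, -40, -21, 33, 15, -21, -20, 24] -> [24, -20, -21, 15, 33, -21, -40, -34] -> [24, -20, -40, -34] -> [24]
  probe: [50, -15, 4, -16, -44, 15, 23, 22, -1] -> [-1, 22, 23, 15, -44, -16, 4, -15, 50] -> [22, -44, -16, 4, 50] -> [22]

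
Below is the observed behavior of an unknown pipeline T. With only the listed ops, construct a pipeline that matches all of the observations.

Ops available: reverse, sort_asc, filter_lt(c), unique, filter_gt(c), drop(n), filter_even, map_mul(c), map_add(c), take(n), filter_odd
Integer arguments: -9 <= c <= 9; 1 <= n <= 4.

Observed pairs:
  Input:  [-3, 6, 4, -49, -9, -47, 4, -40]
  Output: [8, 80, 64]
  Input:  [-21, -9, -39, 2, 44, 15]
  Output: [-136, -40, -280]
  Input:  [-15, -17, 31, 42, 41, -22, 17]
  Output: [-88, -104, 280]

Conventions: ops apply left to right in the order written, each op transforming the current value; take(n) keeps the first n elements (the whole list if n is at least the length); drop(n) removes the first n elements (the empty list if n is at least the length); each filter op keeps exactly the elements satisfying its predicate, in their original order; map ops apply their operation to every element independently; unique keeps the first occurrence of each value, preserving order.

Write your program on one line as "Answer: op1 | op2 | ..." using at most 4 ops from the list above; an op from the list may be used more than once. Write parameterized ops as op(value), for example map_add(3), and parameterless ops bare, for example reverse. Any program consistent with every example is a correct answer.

map_add(4) | take(3) | map_mul(8)

Check, running the answer program on each example:
  [-3, 6, 4, -49, -9, -47, 4, -40] -> [1, 10, 8, -45, -5, -43, 8, -36] -> [1, 10, 8] -> [8, 80, 64]
  [-21, -9, -39, 2, 44, 15] -> [-17, -5, -35, 6, 48, 19] -> [-17, -5, -35] -> [-136, -40, -280]
  [-15, -17, 31, 42, 41, -22, 17] -> [-11, -13, 35, 46, 45, -18, 21] -> [-11, -13, 35] -> [-88, -104, 280]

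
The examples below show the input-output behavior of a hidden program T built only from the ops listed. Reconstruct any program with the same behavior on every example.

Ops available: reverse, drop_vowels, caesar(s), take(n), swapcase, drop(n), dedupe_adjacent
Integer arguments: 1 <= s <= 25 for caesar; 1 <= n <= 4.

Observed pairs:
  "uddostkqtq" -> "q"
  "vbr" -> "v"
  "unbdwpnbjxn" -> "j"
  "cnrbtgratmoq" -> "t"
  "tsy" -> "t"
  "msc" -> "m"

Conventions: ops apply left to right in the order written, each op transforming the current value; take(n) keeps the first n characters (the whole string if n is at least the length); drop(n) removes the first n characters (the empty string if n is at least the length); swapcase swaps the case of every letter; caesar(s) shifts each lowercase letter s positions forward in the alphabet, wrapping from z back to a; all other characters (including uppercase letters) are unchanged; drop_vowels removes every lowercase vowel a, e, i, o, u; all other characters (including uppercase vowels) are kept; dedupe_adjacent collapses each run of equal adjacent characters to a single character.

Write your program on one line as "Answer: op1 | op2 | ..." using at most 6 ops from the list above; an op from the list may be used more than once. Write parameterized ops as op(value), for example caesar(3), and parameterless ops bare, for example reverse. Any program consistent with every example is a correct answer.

reverse | dedupe_adjacent | drop_vowels | drop(2) | take(1)

Check, running the answer program on each example:
  "uddostkqtq" -> "qtqktsoddu" -> "qtqktsodu" -> "qtqktsd" -> "qktsd" -> "q"
  "vbr" -> "rbv" -> "rbv" -> "rbv" -> "v" -> "v"
  "unbdwpnbjxn" -> "nxjbnpwdbnu" -> "nxjbnpwdbnu" -> "nxjbnpwdbn" -> "jbnpwdbn" -> "j"
  "cnrbtgratmoq" -> "qomtargtbrnc" -> "qomtargtbrnc" -> "qmtrgtbrnc" -> "trgtbrnc" -> "t"
  "tsy" -> "yst" -> "yst" -> "yst" -> "t" -> "t"
  "msc" -> "csm" -> "csm" -> "csm" -> "m" -> "m"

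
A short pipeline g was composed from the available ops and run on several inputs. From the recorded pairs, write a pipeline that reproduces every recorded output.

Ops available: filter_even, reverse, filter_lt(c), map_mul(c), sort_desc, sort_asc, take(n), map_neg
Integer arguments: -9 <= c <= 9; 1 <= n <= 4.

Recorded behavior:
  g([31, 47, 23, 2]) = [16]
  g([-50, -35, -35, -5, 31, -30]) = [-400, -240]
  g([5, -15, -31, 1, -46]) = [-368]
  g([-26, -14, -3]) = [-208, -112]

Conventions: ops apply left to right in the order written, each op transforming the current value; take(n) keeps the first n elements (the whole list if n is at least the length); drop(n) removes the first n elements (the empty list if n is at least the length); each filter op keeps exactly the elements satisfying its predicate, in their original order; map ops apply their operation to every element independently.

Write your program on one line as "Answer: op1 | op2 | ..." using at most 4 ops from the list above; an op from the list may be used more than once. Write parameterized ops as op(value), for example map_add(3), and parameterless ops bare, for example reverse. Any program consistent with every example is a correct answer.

reverse | filter_even | reverse | map_mul(8)

Check, running the answer program on each example:
  [31, 47, 23, 2] -> [2, 23, 47, 31] -> [2] -> [2] -> [16]
  [-50, -35, -35, -5, 31, -30] -> [-30, 31, -5, -35, -35, -50] -> [-30, -50] -> [-50, -30] -> [-400, -240]
  [5, -15, -31, 1, -46] -> [-46, 1, -31, -15, 5] -> [-46] -> [-46] -> [-368]
  [-26, -14, -3] -> [-3, -14, -26] -> [-14, -26] -> [-26, -14] -> [-208, -112]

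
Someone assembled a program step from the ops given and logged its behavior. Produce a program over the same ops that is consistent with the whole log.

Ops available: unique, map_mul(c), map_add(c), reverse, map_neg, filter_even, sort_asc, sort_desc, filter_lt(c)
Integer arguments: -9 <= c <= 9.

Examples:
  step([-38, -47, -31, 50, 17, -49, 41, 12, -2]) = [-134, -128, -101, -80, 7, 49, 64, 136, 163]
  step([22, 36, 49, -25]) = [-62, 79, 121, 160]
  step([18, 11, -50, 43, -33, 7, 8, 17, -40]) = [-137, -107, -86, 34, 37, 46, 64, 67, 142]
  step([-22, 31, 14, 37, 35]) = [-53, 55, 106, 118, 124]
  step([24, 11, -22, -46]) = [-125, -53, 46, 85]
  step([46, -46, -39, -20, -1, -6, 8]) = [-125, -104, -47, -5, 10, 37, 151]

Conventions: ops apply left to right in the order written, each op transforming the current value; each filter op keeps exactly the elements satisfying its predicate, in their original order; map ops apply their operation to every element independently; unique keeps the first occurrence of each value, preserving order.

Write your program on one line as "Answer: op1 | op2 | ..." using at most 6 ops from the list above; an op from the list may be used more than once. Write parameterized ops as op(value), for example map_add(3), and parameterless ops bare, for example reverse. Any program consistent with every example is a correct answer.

map_add(4) | map_mul(3) | map_add(1) | reverse | sort_asc

Check, running the answer program on each example:
  [-38, -47, -31, 50, 17, -49, 41, 12, -2] -> [-34, -43, -27, 54, 21, -45, 45, 16, 2] -> [-102, -129, -81, 162, 63, -135, 135, 48, 6] -> [-101, -128, -80, 163, 64, -134, 136, 49, 7] -> [7, 49, 136, -134, 64, 163, -80, -128, -101] -> [-134, -128, -101, -80, 7, 49, 64, 136, 163]
  [22, 36, 49, -25] -> [26, 40, 53, -21] -> [78, 120, 159, -63] -> [79, 121, 160, -62] -> [-62, 160, 121, 79] -> [-62, 79, 121, 160]
  [18, 11, -50, 43, -33, 7, 8, 17, -40] -> [22, 15, -46, 47, -29, 11, 12, 21, -36] -> [66, 45, -138, 141, -87, 33, 36, 63, -108] -> [67, 46, -137, 142, -86, 34, 37, 64, -107] -> [-107, 64, 37, 34, -86, 142, -137, 46, 67] -> [-137, -107, -86, 34, 37, 46, 64, 67, 142]
  [-22, 31, 14, 37, 35] -> [-18, 35, 18, 41, 39] -> [-54, 105, 54, 123, 117] -> [-53, 106, 55, 124, 118] -> [118, 124, 55, 106, -53] -> [-53, 55, 106, 118, 124]
  [24, 11, -22, -46] -> [28, 15, -18, -42] -> [84, 45, -54, -126] -> [85, 46, -53, -125] -> [-125, -53, 46, 85] -> [-125, -53, 46, 85]
  [46, -46, -39, -20, -1, -6, 8] -> [50, -42, -35, -16, 3, -2, 12] -> [150, -126, -105, -48, 9, -6, 36] -> [151, -125, -104, -47, 10, -5, 37] -> [37, -5, 10, -47, -104, -125, 151] -> [-125, -104, -47, -5, 10, 37, 151]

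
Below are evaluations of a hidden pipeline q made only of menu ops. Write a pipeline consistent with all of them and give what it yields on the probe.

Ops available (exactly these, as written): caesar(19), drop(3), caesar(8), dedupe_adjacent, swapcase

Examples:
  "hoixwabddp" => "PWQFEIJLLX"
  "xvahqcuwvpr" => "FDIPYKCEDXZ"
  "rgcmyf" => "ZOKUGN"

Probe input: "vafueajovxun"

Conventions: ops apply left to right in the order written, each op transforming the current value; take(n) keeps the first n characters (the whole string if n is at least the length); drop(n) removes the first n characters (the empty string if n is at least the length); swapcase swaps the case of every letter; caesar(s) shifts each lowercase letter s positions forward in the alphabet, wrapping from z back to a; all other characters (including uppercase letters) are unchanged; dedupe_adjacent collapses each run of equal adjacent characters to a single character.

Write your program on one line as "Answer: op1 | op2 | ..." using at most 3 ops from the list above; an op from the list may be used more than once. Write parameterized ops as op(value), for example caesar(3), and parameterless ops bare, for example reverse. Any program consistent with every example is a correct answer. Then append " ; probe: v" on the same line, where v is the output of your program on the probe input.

caesar(8) | swapcase ; probe: "DINCMIRWDFCV"

Check, running the answer program on each example:
  "hoixwabddp" -> "pwqfeijllx" -> "PWQFEIJLLX"
  "xvahqcuwvpr" -> "fdipykcedxz" -> "FDIPYKCEDXZ"
  "rgcmyf" -> "zokugn" -> "ZOKUGN"
  probe: "vafueajovxun" -> "dincmirwdfcv" -> "DINCMIRWDFCV"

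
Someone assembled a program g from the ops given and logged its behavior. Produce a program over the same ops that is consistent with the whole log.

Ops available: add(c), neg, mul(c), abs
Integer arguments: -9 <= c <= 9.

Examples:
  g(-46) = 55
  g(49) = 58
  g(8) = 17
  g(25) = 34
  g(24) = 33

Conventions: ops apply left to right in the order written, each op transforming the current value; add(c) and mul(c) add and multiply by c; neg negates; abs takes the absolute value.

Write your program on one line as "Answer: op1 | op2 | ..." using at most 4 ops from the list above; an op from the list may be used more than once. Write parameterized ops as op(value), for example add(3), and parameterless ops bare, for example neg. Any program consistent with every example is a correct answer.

neg | abs | add(9)

Check, running the answer program on each example:
  -46 -> 46 -> 46 -> 55
  49 -> -49 -> 49 -> 58
  8 -> -8 -> 8 -> 17
  25 -> -25 -> 25 -> 34
  24 -> -24 -> 24 -> 33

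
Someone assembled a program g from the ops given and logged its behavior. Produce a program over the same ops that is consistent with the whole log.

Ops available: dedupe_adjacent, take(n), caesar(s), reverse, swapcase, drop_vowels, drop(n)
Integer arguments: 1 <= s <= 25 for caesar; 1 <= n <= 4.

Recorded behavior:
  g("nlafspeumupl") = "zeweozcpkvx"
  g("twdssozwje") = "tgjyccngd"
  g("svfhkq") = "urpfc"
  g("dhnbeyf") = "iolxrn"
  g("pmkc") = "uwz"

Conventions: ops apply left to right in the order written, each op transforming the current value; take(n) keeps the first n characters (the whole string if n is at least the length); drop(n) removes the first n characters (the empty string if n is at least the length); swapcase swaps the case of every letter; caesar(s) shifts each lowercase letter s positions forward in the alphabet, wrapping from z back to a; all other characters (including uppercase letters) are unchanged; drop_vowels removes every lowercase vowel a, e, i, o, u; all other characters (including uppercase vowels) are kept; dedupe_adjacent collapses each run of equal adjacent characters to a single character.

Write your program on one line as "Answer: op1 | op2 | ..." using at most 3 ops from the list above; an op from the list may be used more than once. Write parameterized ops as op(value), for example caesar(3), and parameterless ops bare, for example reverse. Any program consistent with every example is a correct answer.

reverse | caesar(10) | drop(1)

Check, running the answer program on each example:
  "nlafspeumupl" -> "lpumuepsfaln" -> "vzeweozcpkvx" -> "zeweozcpkvx"
  "twdssozwje" -> "ejwzossdwt" -> "otgjyccngd" -> "tgjyccngd"
  "svfhkq" -> "qkhfvs" -> "aurpfc" -> "urpfc"
  "dhnbeyf" -> "fyebnhd" -> "piolxrn" -> "iolxrn"
  "pmkc" -> "ckmp" -> "muwz" -> "uwz"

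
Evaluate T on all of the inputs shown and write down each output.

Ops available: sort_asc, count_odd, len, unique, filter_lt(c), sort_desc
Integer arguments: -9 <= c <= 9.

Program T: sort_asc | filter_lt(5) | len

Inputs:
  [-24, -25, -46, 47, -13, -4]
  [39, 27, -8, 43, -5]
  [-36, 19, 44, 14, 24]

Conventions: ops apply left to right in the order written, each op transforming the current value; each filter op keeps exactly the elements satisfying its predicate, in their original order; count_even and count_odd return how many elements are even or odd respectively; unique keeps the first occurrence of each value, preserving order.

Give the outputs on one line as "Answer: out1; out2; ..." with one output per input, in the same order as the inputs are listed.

5; 2; 1

Execution, op by op:
  [-24, -25, -46, 47, -13, -4] -> [-46, -25, -24, -13, -4, 47] -> [-46, -25, -24, -13, -4] -> 5
  [39, 27, -8, 43, -5] -> [-8, -5, 27, 39, 43] -> [-8, -5] -> 2
  [-36, 19, 44, 14, 24] -> [-36, 14, 19, 24, 44] -> [-36] -> 1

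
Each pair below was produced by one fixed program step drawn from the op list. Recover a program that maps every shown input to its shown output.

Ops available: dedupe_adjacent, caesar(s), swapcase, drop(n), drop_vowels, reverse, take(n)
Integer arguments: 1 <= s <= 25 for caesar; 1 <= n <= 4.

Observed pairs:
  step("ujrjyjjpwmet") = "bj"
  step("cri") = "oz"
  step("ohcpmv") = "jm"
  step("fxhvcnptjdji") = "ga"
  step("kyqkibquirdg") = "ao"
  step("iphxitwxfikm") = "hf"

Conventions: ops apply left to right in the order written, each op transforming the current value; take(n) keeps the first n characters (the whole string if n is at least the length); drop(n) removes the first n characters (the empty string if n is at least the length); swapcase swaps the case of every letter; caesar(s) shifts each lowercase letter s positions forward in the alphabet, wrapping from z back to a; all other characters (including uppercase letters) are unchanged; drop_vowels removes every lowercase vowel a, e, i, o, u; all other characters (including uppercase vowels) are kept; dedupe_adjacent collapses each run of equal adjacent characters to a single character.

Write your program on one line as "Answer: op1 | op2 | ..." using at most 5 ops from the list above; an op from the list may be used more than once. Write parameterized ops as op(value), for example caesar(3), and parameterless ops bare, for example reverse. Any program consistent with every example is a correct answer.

reverse | caesar(23) | drop(1) | dedupe_adjacent | take(2)

Check, running the answer program on each example:
  "ujrjyjjpwmet" -> "temwpjjyjrju" -> "qbjtmggvgogr" -> "bjtmggvgogr" -> "bjtmgvgogr" -> "bj"
  "cri" -> "irc" -> "foz" -> "oz" -> "oz" -> "oz"
  "ohcpmv" -> "vmpcho" -> "sjmzel" -> "jmzel" -> "jmzel" -> "jm"
  "fxhvcnptjdji" -> "ijdjtpncvhxf" -> "fgagqmkzseuc" -> "gagqmkzseuc" -> "gagqmkzseuc" -> "ga"
  "kyqkibquirdg" -> "gdriuqbikqyk" -> "daofrnyfhnvh" -> "aofrnyfhnvh" -> "aofrnyfhnvh" -> "ao"
  "iphxitwxfikm" -> "mkifxwtixhpi" -> "jhfcutqfuemf" -> "hfcutqfuemf" -> "hfcutqfuemf" -> "hf"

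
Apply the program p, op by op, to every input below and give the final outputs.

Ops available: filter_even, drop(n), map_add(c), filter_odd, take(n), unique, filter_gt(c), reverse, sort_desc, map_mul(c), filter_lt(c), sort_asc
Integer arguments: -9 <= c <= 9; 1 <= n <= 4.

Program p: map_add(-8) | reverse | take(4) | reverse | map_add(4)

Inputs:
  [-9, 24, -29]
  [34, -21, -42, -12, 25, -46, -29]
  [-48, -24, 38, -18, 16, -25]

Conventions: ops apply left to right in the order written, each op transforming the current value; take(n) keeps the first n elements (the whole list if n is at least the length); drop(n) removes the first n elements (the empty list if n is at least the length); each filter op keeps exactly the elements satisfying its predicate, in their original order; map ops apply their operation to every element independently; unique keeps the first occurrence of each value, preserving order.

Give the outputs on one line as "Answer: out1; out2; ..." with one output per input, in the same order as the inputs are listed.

[-13, 20, -33]; [-16, 21, -50, -33]; [34, -22, 12, -29]

Execution, op by op:
  [-9, 24, -29] -> [-17, 16, -37] -> [-37, 16, -17] -> [-37, 16, -17] -> [-17, 16, -37] -> [-13, 20, -33]
  [34, -21, -42, -12, 25, -46, -29] -> [26, -29, -50, -20, 17, -54, -37] -> [-37, -54, 17, -20, -50, -29, 26] -> [-37, -54, 17, -20] -> [-20, 17, -54, -37] -> [-16, 21, -50, -33]
  [-48, -24, 38, -18, 16, -25] -> [-56, -32, 30, -26, 8, -33] -> [-33, 8, -26, 30, -32, -56] -> [-33, 8, -26, 30] -> [30, -26, 8, -33] -> [34, -22, 12, -29]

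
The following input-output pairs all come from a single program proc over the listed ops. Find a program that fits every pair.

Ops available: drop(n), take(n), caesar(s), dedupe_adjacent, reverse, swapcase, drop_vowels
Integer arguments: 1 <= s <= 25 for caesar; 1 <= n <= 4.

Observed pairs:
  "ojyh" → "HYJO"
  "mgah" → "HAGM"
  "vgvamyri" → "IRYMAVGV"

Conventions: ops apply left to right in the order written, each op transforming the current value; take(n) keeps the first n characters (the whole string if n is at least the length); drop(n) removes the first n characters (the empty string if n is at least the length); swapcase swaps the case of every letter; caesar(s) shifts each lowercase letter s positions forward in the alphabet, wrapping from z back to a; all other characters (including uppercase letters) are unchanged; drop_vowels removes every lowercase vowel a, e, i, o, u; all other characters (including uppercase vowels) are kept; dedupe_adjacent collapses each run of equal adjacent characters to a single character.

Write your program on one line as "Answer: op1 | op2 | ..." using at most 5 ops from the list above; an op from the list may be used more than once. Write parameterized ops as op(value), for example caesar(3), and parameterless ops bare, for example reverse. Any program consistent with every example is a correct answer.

caesar(1) | reverse | caesar(25) | swapcase

Check, running the answer program on each example:
  "ojyh" -> "pkzi" -> "izkp" -> "hyjo" -> "HYJO"
  "mgah" -> "nhbi" -> "ibhn" -> "hagm" -> "HAGM"
  "vgvamyri" -> "whwbnzsj" -> "jsznbwhw" -> "irymavgv" -> "IRYMAVGV"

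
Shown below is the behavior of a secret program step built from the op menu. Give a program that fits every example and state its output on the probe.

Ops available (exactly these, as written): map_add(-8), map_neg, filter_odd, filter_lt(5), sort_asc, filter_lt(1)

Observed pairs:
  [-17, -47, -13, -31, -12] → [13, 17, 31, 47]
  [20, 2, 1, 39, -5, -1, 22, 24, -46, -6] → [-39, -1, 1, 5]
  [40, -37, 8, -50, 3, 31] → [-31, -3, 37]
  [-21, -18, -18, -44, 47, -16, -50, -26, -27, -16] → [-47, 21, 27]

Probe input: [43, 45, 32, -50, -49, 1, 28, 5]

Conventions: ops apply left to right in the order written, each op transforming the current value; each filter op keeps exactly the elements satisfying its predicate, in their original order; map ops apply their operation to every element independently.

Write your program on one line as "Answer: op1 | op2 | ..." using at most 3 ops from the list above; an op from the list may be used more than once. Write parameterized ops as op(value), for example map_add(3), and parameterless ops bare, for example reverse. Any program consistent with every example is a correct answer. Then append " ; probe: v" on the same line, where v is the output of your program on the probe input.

filter_odd | map_neg | sort_asc ; probe: [-45, -43, -5, -1, 49]

Check, running the answer program on each example:
  [-17, -47, -13, -31, -12] -> [-17, -47, -13, -31] -> [17, 47, 13, 31] -> [13, 17, 31, 47]
  [20, 2, 1, 39, -5, -1, 22, 24, -46, -6] -> [1, 39, -5, -1] -> [-1, -39, 5, 1] -> [-39, -1, 1, 5]
  [40, -37, 8, -50, 3, 31] -> [-37, 3, 31] -> [37, -3, -31] -> [-31, -3, 37]
  [-21, -18, -18, -44, 47, -16, -50, -26, -27, -16] -> [-21, 47, -27] -> [21, -47, 27] -> [-47, 21, 27]
  probe: [43, 45, 32, -50, -49, 1, 28, 5] -> [43, 45, -49, 1, 5] -> [-43, -45, 49, -1, -5] -> [-45, -43, -5, -1, 49]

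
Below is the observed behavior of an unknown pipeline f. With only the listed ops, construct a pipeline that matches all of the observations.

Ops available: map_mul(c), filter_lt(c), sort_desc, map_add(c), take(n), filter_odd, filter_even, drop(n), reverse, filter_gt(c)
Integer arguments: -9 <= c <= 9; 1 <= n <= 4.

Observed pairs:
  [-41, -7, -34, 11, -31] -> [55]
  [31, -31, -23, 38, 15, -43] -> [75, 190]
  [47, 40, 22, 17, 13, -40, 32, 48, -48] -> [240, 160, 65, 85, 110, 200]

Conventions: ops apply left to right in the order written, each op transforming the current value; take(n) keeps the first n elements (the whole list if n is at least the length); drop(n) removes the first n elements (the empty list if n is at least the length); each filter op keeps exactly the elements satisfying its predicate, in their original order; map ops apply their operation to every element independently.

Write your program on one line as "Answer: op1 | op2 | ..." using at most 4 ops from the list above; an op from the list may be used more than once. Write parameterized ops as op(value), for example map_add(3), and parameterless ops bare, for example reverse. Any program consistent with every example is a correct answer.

drop(1) | filter_gt(8) | map_mul(5) | reverse

Check, running the answer program on each example:
  [-41, -7, -34, 11, -31] -> [-7, -34, 11, -31] -> [11] -> [55] -> [55]
  [31, -31, -23, 38, 15, -43] -> [-31, -23, 38, 15, -43] -> [38, 15] -> [190, 75] -> [75, 190]
  [47, 40, 22, 17, 13, -40, 32, 48, -48] -> [40, 22, 17, 13, -40, 32, 48, -48] -> [40, 22, 17, 13, 32, 48] -> [200, 110, 85, 65, 160, 240] -> [240, 160, 65, 85, 110, 200]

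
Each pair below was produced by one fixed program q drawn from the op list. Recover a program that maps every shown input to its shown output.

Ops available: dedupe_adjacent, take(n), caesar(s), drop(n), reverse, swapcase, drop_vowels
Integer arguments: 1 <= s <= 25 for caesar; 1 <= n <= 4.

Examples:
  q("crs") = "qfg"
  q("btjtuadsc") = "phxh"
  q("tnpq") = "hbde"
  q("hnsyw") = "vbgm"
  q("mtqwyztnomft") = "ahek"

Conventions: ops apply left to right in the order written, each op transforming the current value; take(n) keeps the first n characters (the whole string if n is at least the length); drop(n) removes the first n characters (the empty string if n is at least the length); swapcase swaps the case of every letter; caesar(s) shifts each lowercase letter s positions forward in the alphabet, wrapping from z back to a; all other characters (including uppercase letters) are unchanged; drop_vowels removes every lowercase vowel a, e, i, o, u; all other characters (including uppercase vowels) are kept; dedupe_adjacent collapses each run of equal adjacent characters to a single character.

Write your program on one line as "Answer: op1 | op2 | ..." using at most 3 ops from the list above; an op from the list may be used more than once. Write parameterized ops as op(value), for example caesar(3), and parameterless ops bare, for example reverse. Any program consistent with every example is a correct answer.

caesar(2) | take(4) | caesar(12)

Check, running the answer program on each example:
  "crs" -> "etu" -> "etu" -> "qfg"
  "btjtuadsc" -> "dvlvwcfue" -> "dvlv" -> "phxh"
  "tnpq" -> "vprs" -> "vprs" -> "hbde"
  "hnsyw" -> "jpuay" -> "jpua" -> "vbgm"
  "mtqwyztnomft" -> "ovsyabvpqohv" -> "ovsy" -> "ahek"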